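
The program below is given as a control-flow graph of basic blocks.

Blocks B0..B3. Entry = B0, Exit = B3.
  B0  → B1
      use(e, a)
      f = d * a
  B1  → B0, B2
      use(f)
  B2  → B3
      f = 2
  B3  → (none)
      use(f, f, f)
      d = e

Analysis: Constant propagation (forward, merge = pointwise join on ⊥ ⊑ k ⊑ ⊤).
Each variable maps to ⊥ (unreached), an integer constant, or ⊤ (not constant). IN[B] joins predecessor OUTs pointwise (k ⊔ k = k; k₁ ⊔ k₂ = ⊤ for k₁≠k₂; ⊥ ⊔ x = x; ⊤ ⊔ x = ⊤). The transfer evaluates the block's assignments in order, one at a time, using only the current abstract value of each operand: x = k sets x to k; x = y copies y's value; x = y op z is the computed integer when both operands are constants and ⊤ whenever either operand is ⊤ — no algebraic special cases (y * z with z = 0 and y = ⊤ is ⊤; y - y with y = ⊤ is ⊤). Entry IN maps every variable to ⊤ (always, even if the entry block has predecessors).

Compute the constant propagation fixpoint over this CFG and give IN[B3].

Fixpoint table:
  B0: | IN=(all ⊤) | OUT=(all ⊤)
  B1: | IN=(all ⊤) | OUT=(all ⊤)
  B2: | IN=(all ⊤) | OUT={f:2; rest ⊤}
  B3: | IN={f:2; rest ⊤} | OUT={f:2; rest ⊤}

Merge at B3: IN[B3] = OUT[B2] = {a: ⊤, b: ⊤, c: ⊤, d: ⊤, e: ⊤, f: 2}

Answer: {a: ⊤, b: ⊤, c: ⊤, d: ⊤, e: ⊤, f: 2}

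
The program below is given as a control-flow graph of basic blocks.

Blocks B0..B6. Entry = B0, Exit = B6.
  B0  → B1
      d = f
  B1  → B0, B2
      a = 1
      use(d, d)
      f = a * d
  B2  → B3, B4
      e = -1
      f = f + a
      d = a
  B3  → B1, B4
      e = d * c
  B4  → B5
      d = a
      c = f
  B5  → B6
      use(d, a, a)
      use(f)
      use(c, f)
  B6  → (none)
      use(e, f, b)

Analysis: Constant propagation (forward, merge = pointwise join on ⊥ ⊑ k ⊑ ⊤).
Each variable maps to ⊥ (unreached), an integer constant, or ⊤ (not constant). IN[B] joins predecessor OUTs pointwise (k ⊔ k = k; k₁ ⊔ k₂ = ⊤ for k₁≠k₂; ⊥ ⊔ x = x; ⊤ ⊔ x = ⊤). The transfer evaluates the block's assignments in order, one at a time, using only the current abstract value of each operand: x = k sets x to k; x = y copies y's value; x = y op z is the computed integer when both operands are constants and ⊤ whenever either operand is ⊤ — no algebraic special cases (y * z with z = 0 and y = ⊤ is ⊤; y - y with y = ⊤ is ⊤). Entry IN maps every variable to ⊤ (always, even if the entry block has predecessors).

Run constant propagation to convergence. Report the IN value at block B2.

Answer: {a: 1, b: ⊤, c: ⊤, d: ⊤, e: ⊤, f: ⊤}

Working:
Converged values:
  B0:   IN=(all ⊤)   OUT=(all ⊤)
  B1:   IN=(all ⊤)   OUT={a:1; rest ⊤}
  B2:   IN={a:1; rest ⊤}   OUT={a:1, d:1, e:-1; rest ⊤}
  B3:   IN={a:1, d:1, e:-1; rest ⊤}   OUT={a:1, d:1; rest ⊤}
  B4:   IN={a:1, d:1; rest ⊤}   OUT={a:1, d:1; rest ⊤}
  B5:   IN={a:1, d:1; rest ⊤}   OUT={a:1, d:1; rest ⊤}
  B6:   IN={a:1, d:1; rest ⊤}   OUT={a:1, d:1; rest ⊤}

Merge at B2: IN[B2] = OUT[B1] = {a: 1, b: ⊤, c: ⊤, d: ⊤, e: ⊤, f: ⊤}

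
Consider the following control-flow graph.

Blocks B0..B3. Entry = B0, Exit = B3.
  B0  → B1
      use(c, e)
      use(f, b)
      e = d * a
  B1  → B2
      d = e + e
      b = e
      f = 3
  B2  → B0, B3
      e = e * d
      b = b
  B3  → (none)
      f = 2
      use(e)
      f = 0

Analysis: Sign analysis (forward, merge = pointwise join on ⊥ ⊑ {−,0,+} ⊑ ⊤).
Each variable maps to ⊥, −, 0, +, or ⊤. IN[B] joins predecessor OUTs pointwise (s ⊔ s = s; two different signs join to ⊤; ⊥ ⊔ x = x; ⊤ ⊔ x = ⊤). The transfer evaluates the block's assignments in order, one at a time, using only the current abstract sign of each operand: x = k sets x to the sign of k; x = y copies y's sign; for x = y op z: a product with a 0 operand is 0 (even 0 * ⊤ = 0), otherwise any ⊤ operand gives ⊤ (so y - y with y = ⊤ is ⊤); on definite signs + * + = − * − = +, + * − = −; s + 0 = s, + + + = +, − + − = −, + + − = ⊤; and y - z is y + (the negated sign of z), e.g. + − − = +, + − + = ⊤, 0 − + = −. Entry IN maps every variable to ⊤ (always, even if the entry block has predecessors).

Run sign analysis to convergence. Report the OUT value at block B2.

Per-block solution:
  B0:  IN=(all ⊤)  OUT=(all ⊤)
  B1:  IN=(all ⊤)  OUT={f:+; rest ⊤}
  B2:  IN={f:+; rest ⊤}  OUT={f:+; rest ⊤}
  B3:  IN={f:+; rest ⊤}  OUT={f:0; rest ⊤}

Merge at B2: IN[B2] = OUT[B1] = {a: ⊤, b: ⊤, c: ⊤, d: ⊤, e: ⊤, f: +}
Applying B2's transfer function to that IN value gives OUT[B2] (row B2 above).

Answer: {a: ⊤, b: ⊤, c: ⊤, d: ⊤, e: ⊤, f: +}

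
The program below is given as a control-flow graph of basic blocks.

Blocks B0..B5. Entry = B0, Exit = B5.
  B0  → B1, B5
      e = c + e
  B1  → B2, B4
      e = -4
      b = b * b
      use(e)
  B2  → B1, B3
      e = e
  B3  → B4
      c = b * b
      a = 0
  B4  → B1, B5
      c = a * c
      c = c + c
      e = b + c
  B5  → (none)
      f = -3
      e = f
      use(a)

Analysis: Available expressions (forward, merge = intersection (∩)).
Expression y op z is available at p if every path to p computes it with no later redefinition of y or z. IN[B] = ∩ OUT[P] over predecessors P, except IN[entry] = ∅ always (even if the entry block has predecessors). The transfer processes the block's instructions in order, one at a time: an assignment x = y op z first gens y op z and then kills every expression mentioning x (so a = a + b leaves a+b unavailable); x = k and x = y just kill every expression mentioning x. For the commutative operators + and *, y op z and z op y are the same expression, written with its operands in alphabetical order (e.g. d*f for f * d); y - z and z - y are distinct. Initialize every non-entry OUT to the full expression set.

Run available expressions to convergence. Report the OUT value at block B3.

Answer: {b*b}

Working:
Fixpoint table:
  B0: | IN={} | OUT={}
  B1: | IN={} | OUT={}
  B2: | IN={} | OUT={}
  B3: | IN={} | OUT={b*b}
  B4: | IN={} | OUT={b+c}
  B5: | IN={} | OUT={}

Merge at B3: IN[B3] = OUT[B2] = {}
Applying B3's transfer function to that IN value gives OUT[B3] (row B3 above).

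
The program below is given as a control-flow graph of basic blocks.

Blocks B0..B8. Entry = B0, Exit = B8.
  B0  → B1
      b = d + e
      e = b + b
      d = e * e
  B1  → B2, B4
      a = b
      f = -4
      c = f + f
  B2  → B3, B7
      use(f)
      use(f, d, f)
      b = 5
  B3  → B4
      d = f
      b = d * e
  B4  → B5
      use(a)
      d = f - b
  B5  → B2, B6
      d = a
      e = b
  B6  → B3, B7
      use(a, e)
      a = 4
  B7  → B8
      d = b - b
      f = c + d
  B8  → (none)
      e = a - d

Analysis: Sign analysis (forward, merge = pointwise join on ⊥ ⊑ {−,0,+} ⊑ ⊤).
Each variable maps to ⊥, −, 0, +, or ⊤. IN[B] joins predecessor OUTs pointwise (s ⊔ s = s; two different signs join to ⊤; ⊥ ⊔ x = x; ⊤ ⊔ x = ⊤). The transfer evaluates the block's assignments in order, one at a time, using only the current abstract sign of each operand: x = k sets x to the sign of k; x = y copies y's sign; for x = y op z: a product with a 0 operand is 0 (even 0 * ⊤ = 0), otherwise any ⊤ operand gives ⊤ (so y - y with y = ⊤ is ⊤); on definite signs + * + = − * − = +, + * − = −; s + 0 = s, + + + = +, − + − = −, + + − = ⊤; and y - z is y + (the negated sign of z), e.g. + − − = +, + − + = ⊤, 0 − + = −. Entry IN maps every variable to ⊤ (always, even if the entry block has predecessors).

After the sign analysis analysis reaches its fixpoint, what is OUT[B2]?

Fixpoint table:
  B0:  IN=(all ⊤)  OUT=(all ⊤)
  B1:  IN=(all ⊤)  OUT={c:-, f:-; rest ⊤}
  B2:  IN={c:-, f:-; rest ⊤}  OUT={b:+, c:-, f:-; rest ⊤}
  B3:  IN={c:-, f:-; rest ⊤}  OUT={c:-, d:-, f:-; rest ⊤}
  B4:  IN={c:-, f:-; rest ⊤}  OUT={c:-, f:-; rest ⊤}
  B5:  IN={c:-, f:-; rest ⊤}  OUT={c:-, f:-; rest ⊤}
  B6:  IN={c:-, f:-; rest ⊤}  OUT={a:+, c:-, f:-; rest ⊤}
  B7:  IN={c:-, f:-; rest ⊤}  OUT={c:-; rest ⊤}
  B8:  IN={c:-; rest ⊤}  OUT={c:-; rest ⊤}

Merge at B2: IN[B2] = OUT[B1] ⊔ OUT[B5] = {a: ⊤, b: ⊤, c: -, d: ⊤, e: ⊤, f: -}
Applying B2's transfer function to that IN value gives OUT[B2] (row B2 above).

Answer: {a: ⊤, b: +, c: -, d: ⊤, e: ⊤, f: -}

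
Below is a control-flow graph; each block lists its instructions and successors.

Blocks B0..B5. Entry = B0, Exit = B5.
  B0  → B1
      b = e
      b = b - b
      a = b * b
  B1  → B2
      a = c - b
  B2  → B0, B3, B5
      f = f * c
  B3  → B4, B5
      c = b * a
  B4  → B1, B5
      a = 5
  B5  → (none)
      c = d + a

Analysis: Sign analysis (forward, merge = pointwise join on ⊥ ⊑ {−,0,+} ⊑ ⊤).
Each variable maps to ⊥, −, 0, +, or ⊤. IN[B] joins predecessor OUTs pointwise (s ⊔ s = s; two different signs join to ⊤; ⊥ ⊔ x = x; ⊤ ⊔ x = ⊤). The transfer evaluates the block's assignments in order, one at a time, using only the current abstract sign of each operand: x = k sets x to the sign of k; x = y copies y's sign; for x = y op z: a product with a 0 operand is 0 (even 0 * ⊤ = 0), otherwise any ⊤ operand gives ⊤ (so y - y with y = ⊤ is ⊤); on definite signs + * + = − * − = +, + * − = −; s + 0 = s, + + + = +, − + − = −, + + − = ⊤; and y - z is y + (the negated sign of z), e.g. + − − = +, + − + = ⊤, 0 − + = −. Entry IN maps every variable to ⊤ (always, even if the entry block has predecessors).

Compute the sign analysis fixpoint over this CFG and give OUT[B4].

Answer: {a: +, b: ⊤, c: ⊤, d: ⊤, e: ⊤, f: ⊤}

Working:
Converged values:
  B0:   IN=(all ⊤)   OUT=(all ⊤)
  B1:   IN=(all ⊤)   OUT=(all ⊤)
  B2:   IN=(all ⊤)   OUT=(all ⊤)
  B3:   IN=(all ⊤)   OUT=(all ⊤)
  B4:   IN=(all ⊤)   OUT={a:+; rest ⊤}
  B5:   IN=(all ⊤)   OUT=(all ⊤)

Merge at B4: IN[B4] = OUT[B3] = {a: ⊤, b: ⊤, c: ⊤, d: ⊤, e: ⊤, f: ⊤}
Applying B4's transfer function to that IN value gives OUT[B4] (row B4 above).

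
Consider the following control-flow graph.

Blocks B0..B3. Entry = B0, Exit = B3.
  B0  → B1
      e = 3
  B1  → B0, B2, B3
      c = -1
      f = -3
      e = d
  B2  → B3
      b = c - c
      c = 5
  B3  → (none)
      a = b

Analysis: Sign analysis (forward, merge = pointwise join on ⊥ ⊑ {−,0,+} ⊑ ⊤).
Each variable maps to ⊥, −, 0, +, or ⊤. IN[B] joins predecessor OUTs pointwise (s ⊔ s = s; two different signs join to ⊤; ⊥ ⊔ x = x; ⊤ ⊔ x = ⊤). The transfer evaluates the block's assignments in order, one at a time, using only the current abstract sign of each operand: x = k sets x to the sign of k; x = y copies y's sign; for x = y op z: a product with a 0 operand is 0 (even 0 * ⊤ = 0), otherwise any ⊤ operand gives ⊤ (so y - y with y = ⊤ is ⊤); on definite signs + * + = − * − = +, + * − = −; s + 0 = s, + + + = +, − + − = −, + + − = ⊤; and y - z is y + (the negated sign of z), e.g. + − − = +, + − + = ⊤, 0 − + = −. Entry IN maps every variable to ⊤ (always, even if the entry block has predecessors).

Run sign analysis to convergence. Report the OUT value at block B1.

Answer: {a: ⊤, b: ⊤, c: -, d: ⊤, e: ⊤, f: -}

Trace:
Converged values:
  B0:   IN=(all ⊤)   OUT={e:+; rest ⊤}
  B1:   IN={e:+; rest ⊤}   OUT={c:-, f:-; rest ⊤}
  B2:   IN={c:-, f:-; rest ⊤}   OUT={c:+, f:-; rest ⊤}
  B3:   IN={f:-; rest ⊤}   OUT={f:-; rest ⊤}

Merge at B1: IN[B1] = OUT[B0] = {a: ⊤, b: ⊤, c: ⊤, d: ⊤, e: +, f: ⊤}
Applying B1's transfer function to that IN value gives OUT[B1] (row B1 above).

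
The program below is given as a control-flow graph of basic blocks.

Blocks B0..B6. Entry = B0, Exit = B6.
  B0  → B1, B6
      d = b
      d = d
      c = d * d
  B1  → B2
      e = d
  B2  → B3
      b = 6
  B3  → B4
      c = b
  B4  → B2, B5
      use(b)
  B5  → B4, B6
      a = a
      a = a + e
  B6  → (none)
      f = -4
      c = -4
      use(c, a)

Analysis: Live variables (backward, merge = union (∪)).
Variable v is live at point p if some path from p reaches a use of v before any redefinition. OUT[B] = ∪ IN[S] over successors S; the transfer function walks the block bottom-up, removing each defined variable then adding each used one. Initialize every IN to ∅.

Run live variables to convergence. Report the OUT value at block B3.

Fixpoint table:
  B0: | IN={a, b} | OUT={a, d}
  B1: | IN={a, d} | OUT={a, e}
  B2: | IN={a, e} | OUT={a, b, e}
  B3: | IN={a, b, e} | OUT={a, b, e}
  B4: | IN={a, b, e} | OUT={a, b, e}
  B5: | IN={a, b, e} | OUT={a, b, e}
  B6: | IN={a} | OUT={}

Merge at B3: OUT[B3] = IN[B4] = {a, b, e}

Answer: {a, b, e}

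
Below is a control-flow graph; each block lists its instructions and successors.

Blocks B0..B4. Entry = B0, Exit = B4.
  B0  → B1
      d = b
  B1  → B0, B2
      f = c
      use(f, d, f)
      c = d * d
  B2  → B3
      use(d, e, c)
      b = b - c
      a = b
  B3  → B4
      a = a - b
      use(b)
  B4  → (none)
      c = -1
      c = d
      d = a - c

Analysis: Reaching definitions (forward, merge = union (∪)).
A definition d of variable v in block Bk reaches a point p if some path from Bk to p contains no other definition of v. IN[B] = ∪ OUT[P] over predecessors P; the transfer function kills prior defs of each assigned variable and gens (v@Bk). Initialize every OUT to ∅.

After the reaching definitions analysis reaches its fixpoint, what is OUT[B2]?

Per-block solution:
  B0: | IN={c@B1, d@B0, f@B1} | OUT={c@B1, d@B0, f@B1}
  B1: | IN={c@B1, d@B0, f@B1} | OUT={c@B1, d@B0, f@B1}
  B2: | IN={c@B1, d@B0, f@B1} | OUT={a@B2, b@B2, c@B1, d@B0, f@B1}
  B3: | IN={a@B2, b@B2, c@B1, d@B0, f@B1} | OUT={a@B3, b@B2, c@B1, d@B0, f@B1}
  B4: | IN={a@B3, b@B2, c@B1, d@B0, f@B1} | OUT={a@B3, b@B2, c@B4, d@B4, f@B1}

Merge at B2: IN[B2] = OUT[B1] = {c@B1, d@B0, f@B1}
Applying B2's transfer function to that IN value gives OUT[B2] (row B2 above).

Answer: {a@B2, b@B2, c@B1, d@B0, f@B1}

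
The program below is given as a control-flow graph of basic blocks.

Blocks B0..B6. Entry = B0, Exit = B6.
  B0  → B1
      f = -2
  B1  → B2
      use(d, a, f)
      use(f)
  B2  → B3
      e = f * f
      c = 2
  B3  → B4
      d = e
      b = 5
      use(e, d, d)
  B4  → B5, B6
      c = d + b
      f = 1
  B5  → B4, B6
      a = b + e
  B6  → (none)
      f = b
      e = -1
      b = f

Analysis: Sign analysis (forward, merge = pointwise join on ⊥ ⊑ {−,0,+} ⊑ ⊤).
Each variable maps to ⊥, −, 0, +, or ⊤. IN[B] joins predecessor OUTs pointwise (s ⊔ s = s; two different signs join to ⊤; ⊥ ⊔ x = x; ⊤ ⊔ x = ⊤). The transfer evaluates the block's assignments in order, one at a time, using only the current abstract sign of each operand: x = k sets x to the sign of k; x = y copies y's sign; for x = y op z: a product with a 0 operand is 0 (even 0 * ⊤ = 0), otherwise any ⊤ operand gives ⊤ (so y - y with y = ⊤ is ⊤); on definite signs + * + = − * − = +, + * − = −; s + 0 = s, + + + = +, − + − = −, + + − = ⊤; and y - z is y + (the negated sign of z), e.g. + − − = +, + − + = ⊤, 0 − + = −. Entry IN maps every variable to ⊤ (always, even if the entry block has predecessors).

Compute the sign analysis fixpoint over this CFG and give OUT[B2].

Per-block solution:
  B0:  IN=(all ⊤)  OUT={f:-; rest ⊤}
  B1:  IN={f:-; rest ⊤}  OUT={f:-; rest ⊤}
  B2:  IN={f:-; rest ⊤}  OUT={c:+, e:+, f:-; rest ⊤}
  B3:  IN={c:+, e:+, f:-; rest ⊤}  OUT={b:+, c:+, d:+, e:+, f:-; rest ⊤}
  B4:  IN={b:+, c:+, d:+, e:+; rest ⊤}  OUT={b:+, c:+, d:+, e:+, f:+; rest ⊤}
  B5:  IN={b:+, c:+, d:+, e:+, f:+; rest ⊤}  OUT={a:+, b:+, c:+, d:+, e:+, f:+; rest ⊤}
  B6:  IN={b:+, c:+, d:+, e:+, f:+; rest ⊤}  OUT={b:+, c:+, d:+, e:-, f:+; rest ⊤}

Merge at B2: IN[B2] = OUT[B1] = {a: ⊤, b: ⊤, c: ⊤, d: ⊤, e: ⊤, f: -}
Applying B2's transfer function to that IN value gives OUT[B2] (row B2 above).

Answer: {a: ⊤, b: ⊤, c: +, d: ⊤, e: +, f: -}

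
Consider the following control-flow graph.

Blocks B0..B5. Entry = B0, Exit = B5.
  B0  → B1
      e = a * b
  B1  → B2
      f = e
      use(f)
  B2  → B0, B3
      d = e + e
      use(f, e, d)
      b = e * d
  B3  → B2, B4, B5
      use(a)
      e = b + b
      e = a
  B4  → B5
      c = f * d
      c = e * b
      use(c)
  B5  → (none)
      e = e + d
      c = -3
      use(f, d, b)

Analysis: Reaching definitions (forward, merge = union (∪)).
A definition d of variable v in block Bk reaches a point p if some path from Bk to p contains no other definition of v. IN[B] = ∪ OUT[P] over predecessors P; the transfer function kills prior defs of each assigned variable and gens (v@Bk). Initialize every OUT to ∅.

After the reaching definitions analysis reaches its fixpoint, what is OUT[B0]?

Per-block solution:
  B0:  IN={b@B2, d@B2, e@B0, e@B3, f@B1}  OUT={b@B2, d@B2, e@B0, f@B1}
  B1:  IN={b@B2, d@B2, e@B0, f@B1}  OUT={b@B2, d@B2, e@B0, f@B1}
  B2:  IN={b@B2, d@B2, e@B0, e@B3, f@B1}  OUT={b@B2, d@B2, e@B0, e@B3, f@B1}
  B3:  IN={b@B2, d@B2, e@B0, e@B3, f@B1}  OUT={b@B2, d@B2, e@B3, f@B1}
  B4:  IN={b@B2, d@B2, e@B3, f@B1}  OUT={b@B2, c@B4, d@B2, e@B3, f@B1}
  B5:  IN={b@B2, c@B4, d@B2, e@B3, f@B1}  OUT={b@B2, c@B5, d@B2, e@B5, f@B1}

Merge at B0 (entry node, so the boundary value {} is joined with the incoming edge(s)): IN[B0] = {} ⊔ OUT[B2] = {b@B2, d@B2, e@B0, e@B3, f@B1}
Applying B0's transfer function to that IN value gives OUT[B0] (row B0 above).

Answer: {b@B2, d@B2, e@B0, f@B1}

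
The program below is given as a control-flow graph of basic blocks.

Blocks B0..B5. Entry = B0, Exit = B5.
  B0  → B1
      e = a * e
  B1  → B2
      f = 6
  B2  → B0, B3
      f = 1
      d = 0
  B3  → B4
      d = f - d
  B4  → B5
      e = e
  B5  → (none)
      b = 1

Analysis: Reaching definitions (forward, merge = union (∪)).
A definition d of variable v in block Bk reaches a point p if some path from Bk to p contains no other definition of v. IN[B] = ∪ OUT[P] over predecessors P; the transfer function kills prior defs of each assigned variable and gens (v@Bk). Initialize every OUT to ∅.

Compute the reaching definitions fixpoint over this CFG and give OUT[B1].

Answer: {d@B2, e@B0, f@B1}

Derivation:
Converged values:
  B0:   IN={d@B2, e@B0, f@B2}   OUT={d@B2, e@B0, f@B2}
  B1:   IN={d@B2, e@B0, f@B2}   OUT={d@B2, e@B0, f@B1}
  B2:   IN={d@B2, e@B0, f@B1}   OUT={d@B2, e@B0, f@B2}
  B3:   IN={d@B2, e@B0, f@B2}   OUT={d@B3, e@B0, f@B2}
  B4:   IN={d@B3, e@B0, f@B2}   OUT={d@B3, e@B4, f@B2}
  B5:   IN={d@B3, e@B4, f@B2}   OUT={b@B5, d@B3, e@B4, f@B2}

Merge at B1: IN[B1] = OUT[B0] = {d@B2, e@B0, f@B2}
Applying B1's transfer function to that IN value gives OUT[B1] (row B1 above).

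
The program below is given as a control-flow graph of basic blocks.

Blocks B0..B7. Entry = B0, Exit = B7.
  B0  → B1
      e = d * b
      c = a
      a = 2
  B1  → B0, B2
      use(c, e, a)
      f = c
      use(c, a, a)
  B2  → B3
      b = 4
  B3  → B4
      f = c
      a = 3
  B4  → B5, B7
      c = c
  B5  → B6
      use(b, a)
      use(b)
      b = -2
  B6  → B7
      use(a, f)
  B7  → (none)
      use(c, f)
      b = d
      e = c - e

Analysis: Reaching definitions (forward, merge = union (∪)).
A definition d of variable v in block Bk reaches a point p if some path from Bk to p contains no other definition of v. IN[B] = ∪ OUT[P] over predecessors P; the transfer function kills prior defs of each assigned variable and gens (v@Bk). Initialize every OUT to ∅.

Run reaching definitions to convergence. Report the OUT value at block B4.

Per-block solution:
  B0:   IN={a@B0, c@B0, e@B0, f@B1}   OUT={a@B0, c@B0, e@B0, f@B1}
  B1:   IN={a@B0, c@B0, e@B0, f@B1}   OUT={a@B0, c@B0, e@B0, f@B1}
  B2:   IN={a@B0, c@B0, e@B0, f@B1}   OUT={a@B0, b@B2, c@B0, e@B0, f@B1}
  B3:   IN={a@B0, b@B2, c@B0, e@B0, f@B1}   OUT={a@B3, b@B2, c@B0, e@B0, f@B3}
  B4:   IN={a@B3, b@B2, c@B0, e@B0, f@B3}   OUT={a@B3, b@B2, c@B4, e@B0, f@B3}
  B5:   IN={a@B3, b@B2, c@B4, e@B0, f@B3}   OUT={a@B3, b@B5, c@B4, e@B0, f@B3}
  B6:   IN={a@B3, b@B5, c@B4, e@B0, f@B3}   OUT={a@B3, b@B5, c@B4, e@B0, f@B3}
  B7:   IN={a@B3, b@B2, b@B5, c@B4, e@B0, f@B3}   OUT={a@B3, b@B7, c@B4, e@B7, f@B3}

Merge at B4: IN[B4] = OUT[B3] = {a@B3, b@B2, c@B0, e@B0, f@B3}
Applying B4's transfer function to that IN value gives OUT[B4] (row B4 above).

Answer: {a@B3, b@B2, c@B4, e@B0, f@B3}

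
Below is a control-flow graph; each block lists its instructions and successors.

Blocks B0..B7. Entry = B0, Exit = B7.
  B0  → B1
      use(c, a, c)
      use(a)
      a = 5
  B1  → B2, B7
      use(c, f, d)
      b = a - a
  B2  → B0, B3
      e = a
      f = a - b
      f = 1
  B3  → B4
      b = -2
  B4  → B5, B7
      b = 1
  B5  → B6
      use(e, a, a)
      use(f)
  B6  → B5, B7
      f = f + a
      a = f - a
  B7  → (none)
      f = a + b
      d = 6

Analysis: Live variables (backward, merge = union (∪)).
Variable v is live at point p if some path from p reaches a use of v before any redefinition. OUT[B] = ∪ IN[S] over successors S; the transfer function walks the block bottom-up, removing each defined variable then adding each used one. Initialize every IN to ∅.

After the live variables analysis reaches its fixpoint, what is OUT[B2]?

Answer: {a, c, d, e, f}

Trace:
Fixpoint table:
  B0:  IN={a, c, d, f}  OUT={a, c, d, f}
  B1:  IN={a, c, d, f}  OUT={a, b, c, d}
  B2:  IN={a, b, c, d}  OUT={a, c, d, e, f}
  B3:  IN={a, e, f}  OUT={a, e, f}
  B4:  IN={a, e, f}  OUT={a, b, e, f}
  B5:  IN={a, b, e, f}  OUT={a, b, e, f}
  B6:  IN={a, b, e, f}  OUT={a, b, e, f}
  B7:  IN={a, b}  OUT={}

Merge at B2: OUT[B2] = IN[B0] ⊔ IN[B3] = {a, c, d, e, f}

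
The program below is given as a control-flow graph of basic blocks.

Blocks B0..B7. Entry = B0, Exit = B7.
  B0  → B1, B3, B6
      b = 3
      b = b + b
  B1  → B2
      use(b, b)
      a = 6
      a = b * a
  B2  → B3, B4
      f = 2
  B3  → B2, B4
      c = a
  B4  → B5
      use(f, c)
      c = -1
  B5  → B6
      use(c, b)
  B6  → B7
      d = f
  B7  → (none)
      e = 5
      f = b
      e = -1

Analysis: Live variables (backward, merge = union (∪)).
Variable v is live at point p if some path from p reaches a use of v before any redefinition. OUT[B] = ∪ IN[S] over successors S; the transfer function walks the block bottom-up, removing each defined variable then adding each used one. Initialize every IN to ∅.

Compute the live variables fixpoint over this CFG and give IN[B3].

Converged values:
  B0:  IN={a, c, f}  OUT={a, b, c, f}
  B1:  IN={b, c}  OUT={a, b, c}
  B2:  IN={a, b, c}  OUT={a, b, c, f}
  B3:  IN={a, b, f}  OUT={a, b, c, f}
  B4:  IN={b, c, f}  OUT={b, c, f}
  B5:  IN={b, c, f}  OUT={b, f}
  B6:  IN={b, f}  OUT={b}
  B7:  IN={b}  OUT={}

Merge at B3: OUT[B3] = IN[B2] ⊔ IN[B4] = {a, b, c, f}
Applying B3's transfer function to that OUT value gives IN[B3] (row B3 above).

Answer: {a, b, f}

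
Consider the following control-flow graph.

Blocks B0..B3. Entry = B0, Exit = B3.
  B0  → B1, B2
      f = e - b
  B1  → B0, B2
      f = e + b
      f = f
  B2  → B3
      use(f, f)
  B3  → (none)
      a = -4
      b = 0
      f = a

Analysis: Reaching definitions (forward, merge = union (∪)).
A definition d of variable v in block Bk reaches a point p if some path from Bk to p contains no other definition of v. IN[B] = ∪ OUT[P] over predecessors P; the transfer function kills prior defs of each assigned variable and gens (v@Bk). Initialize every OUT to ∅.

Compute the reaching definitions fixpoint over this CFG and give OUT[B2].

Answer: {f@B0, f@B1}

Trace:
Fixpoint table:
  B0:  IN={f@B1}  OUT={f@B0}
  B1:  IN={f@B0}  OUT={f@B1}
  B2:  IN={f@B0, f@B1}  OUT={f@B0, f@B1}
  B3:  IN={f@B0, f@B1}  OUT={a@B3, b@B3, f@B3}

Merge at B2: IN[B2] = OUT[B0] ⊔ OUT[B1] = {f@B0, f@B1}
Applying B2's transfer function to that IN value gives OUT[B2] (row B2 above).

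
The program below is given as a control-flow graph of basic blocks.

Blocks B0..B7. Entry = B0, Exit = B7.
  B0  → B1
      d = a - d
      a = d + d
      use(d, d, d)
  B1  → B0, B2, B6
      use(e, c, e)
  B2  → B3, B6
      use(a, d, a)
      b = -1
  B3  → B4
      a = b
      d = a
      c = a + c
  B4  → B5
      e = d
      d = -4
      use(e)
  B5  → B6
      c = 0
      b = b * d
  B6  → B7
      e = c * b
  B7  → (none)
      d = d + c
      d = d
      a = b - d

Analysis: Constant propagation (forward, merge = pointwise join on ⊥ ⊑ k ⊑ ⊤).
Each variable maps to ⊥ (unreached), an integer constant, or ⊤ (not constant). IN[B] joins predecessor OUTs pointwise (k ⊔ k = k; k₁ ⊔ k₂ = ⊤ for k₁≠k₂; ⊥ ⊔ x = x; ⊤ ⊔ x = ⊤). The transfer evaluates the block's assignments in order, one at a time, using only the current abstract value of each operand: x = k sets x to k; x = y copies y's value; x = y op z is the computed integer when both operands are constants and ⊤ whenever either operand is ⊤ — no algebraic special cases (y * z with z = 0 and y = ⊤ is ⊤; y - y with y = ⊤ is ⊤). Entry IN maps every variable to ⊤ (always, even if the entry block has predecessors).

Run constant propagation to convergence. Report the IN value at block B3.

Per-block solution:
  B0: | IN=(all ⊤) | OUT=(all ⊤)
  B1: | IN=(all ⊤) | OUT=(all ⊤)
  B2: | IN=(all ⊤) | OUT={b:-1; rest ⊤}
  B3: | IN={b:-1; rest ⊤} | OUT={a:-1, b:-1, d:-1; rest ⊤}
  B4: | IN={a:-1, b:-1, d:-1; rest ⊤} | OUT={a:-1, b:-1, d:-4, e:-1; rest ⊤}
  B5: | IN={a:-1, b:-1, d:-4, e:-1; rest ⊤} | OUT={a:-1, b:4, c:0, d:-4, e:-1; rest ⊤}
  B6: | IN=(all ⊤) | OUT=(all ⊤)
  B7: | IN=(all ⊤) | OUT=(all ⊤)

Merge at B3: IN[B3] = OUT[B2] = {a: ⊤, b: -1, c: ⊤, d: ⊤, e: ⊤, f: ⊤}

Answer: {a: ⊤, b: -1, c: ⊤, d: ⊤, e: ⊤, f: ⊤}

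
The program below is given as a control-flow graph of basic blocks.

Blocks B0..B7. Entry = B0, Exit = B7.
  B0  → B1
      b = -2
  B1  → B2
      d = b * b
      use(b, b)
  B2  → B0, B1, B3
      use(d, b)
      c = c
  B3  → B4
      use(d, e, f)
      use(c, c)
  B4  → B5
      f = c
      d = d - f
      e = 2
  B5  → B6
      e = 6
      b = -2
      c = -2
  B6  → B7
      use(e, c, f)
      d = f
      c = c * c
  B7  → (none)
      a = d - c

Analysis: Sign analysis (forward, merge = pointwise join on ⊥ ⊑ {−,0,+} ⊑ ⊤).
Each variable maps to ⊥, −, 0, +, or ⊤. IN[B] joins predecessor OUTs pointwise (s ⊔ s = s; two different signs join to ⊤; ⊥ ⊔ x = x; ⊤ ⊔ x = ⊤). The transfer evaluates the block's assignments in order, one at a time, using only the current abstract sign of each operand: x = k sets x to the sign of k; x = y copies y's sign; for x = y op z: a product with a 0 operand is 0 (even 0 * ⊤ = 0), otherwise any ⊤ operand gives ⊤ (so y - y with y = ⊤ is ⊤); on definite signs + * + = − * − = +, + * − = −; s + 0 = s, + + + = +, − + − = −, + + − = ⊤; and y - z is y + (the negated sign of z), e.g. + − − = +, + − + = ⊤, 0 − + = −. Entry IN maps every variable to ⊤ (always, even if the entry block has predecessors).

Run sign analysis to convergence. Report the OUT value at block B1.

Per-block solution:
  B0:  IN=(all ⊤)  OUT={b:-; rest ⊤}
  B1:  IN={b:-; rest ⊤}  OUT={b:-, d:+; rest ⊤}
  B2:  IN={b:-, d:+; rest ⊤}  OUT={b:-, d:+; rest ⊤}
  B3:  IN={b:-, d:+; rest ⊤}  OUT={b:-, d:+; rest ⊤}
  B4:  IN={b:-, d:+; rest ⊤}  OUT={b:-, e:+; rest ⊤}
  B5:  IN={b:-, e:+; rest ⊤}  OUT={b:-, c:-, e:+; rest ⊤}
  B6:  IN={b:-, c:-, e:+; rest ⊤}  OUT={b:-, c:+, e:+; rest ⊤}
  B7:  IN={b:-, c:+, e:+; rest ⊤}  OUT={b:-, c:+, e:+; rest ⊤}

Merge at B1: IN[B1] = OUT[B0] ⊔ OUT[B2] = {a: ⊤, b: -, c: ⊤, d: ⊤, e: ⊤, f: ⊤}
Applying B1's transfer function to that IN value gives OUT[B1] (row B1 above).

Answer: {a: ⊤, b: -, c: ⊤, d: +, e: ⊤, f: ⊤}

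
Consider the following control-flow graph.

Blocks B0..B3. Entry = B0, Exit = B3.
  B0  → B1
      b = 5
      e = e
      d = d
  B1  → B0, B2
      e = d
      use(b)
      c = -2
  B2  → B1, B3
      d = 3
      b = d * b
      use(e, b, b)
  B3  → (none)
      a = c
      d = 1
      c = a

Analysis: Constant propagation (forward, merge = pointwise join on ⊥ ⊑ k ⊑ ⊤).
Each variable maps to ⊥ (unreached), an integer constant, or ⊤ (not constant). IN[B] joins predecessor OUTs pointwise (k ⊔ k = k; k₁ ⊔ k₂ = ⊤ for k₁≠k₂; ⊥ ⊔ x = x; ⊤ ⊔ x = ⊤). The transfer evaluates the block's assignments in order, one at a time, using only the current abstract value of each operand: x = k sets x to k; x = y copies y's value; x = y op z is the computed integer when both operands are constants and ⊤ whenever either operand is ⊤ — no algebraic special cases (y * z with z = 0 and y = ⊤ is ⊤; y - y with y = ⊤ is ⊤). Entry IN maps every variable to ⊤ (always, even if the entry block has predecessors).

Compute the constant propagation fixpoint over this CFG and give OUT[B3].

Converged values:
  B0:   IN=(all ⊤)   OUT={b:5; rest ⊤}
  B1:   IN=(all ⊤)   OUT={c:-2; rest ⊤}
  B2:   IN={c:-2; rest ⊤}   OUT={c:-2, d:3; rest ⊤}
  B3:   IN={c:-2, d:3; rest ⊤}   OUT={a:-2, c:-2, d:1; rest ⊤}

Merge at B3: IN[B3] = OUT[B2] = {a: ⊤, b: ⊤, c: -2, d: 3, e: ⊤, f: ⊤}
Applying B3's transfer function to that IN value gives OUT[B3] (row B3 above).

Answer: {a: -2, b: ⊤, c: -2, d: 1, e: ⊤, f: ⊤}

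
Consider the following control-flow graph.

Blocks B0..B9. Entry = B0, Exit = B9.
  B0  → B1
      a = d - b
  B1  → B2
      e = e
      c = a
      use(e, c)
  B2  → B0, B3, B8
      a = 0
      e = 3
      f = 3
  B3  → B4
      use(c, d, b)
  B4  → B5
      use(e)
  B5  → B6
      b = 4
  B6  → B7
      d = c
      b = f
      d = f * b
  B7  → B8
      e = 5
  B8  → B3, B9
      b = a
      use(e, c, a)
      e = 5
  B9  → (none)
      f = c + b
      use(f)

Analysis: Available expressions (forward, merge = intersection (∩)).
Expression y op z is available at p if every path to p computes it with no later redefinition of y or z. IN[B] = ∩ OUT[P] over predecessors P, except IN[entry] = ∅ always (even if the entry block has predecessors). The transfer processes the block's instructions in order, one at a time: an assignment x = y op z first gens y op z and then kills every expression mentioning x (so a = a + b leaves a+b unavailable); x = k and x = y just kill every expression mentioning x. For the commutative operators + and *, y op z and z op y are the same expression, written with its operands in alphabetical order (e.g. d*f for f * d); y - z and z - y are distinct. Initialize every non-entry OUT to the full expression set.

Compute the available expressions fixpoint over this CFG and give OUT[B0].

Per-block solution:
  B0:  IN={}  OUT={d-b}
  B1:  IN={d-b}  OUT={d-b}
  B2:  IN={d-b}  OUT={d-b}
  B3:  IN={}  OUT={}
  B4:  IN={}  OUT={}
  B5:  IN={}  OUT={}
  B6:  IN={}  OUT={b*f}
  B7:  IN={b*f}  OUT={b*f}
  B8:  IN={}  OUT={}
  B9:  IN={}  OUT={b+c}

Merge at B0 (entry node, so the boundary value {} is joined with the incoming edge(s)): IN[B0] = {} ∩ OUT[B2] = {}
Applying B0's transfer function to that IN value gives OUT[B0] (row B0 above).

Answer: {d-b}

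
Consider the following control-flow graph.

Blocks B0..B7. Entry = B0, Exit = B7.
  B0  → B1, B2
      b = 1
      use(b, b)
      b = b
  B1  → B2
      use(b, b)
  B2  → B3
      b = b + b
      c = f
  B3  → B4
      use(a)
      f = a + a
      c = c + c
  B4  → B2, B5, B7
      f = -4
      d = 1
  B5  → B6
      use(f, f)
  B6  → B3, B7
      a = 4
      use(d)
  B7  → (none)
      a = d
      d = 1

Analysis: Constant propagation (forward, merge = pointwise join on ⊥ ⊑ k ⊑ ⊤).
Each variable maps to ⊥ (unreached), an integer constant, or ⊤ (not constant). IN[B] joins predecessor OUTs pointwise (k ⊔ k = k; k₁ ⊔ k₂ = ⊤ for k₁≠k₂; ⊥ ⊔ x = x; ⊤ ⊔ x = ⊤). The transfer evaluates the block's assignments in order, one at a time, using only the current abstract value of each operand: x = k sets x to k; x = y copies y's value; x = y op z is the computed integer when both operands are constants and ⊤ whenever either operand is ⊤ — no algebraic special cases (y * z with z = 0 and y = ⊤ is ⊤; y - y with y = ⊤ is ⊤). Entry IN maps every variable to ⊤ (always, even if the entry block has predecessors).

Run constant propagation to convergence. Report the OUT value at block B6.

Answer: {a: 4, b: ⊤, c: ⊤, d: 1, e: ⊤, f: -4}

Trace:
Converged values:
  B0: | IN=(all ⊤) | OUT={b:1; rest ⊤}
  B1: | IN={b:1; rest ⊤} | OUT={b:1; rest ⊤}
  B2: | IN=(all ⊤) | OUT=(all ⊤)
  B3: | IN=(all ⊤) | OUT=(all ⊤)
  B4: | IN=(all ⊤) | OUT={d:1, f:-4; rest ⊤}
  B5: | IN={d:1, f:-4; rest ⊤} | OUT={d:1, f:-4; rest ⊤}
  B6: | IN={d:1, f:-4; rest ⊤} | OUT={a:4, d:1, f:-4; rest ⊤}
  B7: | IN={d:1, f:-4; rest ⊤} | OUT={a:1, d:1, f:-4; rest ⊤}

Merge at B6: IN[B6] = OUT[B5] = {a: ⊤, b: ⊤, c: ⊤, d: 1, e: ⊤, f: -4}
Applying B6's transfer function to that IN value gives OUT[B6] (row B6 above).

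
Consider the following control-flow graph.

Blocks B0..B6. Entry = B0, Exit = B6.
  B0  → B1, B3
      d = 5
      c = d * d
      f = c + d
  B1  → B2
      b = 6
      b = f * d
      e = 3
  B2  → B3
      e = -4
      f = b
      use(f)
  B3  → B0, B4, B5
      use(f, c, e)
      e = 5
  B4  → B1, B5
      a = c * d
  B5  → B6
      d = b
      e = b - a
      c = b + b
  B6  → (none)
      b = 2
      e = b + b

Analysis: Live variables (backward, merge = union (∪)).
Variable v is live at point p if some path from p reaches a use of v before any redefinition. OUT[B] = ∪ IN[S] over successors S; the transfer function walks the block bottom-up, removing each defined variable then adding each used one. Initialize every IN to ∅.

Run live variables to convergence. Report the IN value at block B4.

Per-block solution:
  B0:   IN={a, b, e}   OUT={a, b, c, d, e, f}
  B1:   IN={a, c, d, f}   OUT={a, b, c, d}
  B2:   IN={a, b, c, d}   OUT={a, b, c, d, e, f}
  B3:   IN={a, b, c, d, e, f}   OUT={a, b, c, d, e, f}
  B4:   IN={b, c, d, f}   OUT={a, b, c, d, f}
  B5:   IN={a, b}   OUT={}
  B6:   IN={}   OUT={}

Merge at B4: OUT[B4] = IN[B1] ⊔ IN[B5] = {a, b, c, d, f}
Applying B4's transfer function to that OUT value gives IN[B4] (row B4 above).

Answer: {b, c, d, f}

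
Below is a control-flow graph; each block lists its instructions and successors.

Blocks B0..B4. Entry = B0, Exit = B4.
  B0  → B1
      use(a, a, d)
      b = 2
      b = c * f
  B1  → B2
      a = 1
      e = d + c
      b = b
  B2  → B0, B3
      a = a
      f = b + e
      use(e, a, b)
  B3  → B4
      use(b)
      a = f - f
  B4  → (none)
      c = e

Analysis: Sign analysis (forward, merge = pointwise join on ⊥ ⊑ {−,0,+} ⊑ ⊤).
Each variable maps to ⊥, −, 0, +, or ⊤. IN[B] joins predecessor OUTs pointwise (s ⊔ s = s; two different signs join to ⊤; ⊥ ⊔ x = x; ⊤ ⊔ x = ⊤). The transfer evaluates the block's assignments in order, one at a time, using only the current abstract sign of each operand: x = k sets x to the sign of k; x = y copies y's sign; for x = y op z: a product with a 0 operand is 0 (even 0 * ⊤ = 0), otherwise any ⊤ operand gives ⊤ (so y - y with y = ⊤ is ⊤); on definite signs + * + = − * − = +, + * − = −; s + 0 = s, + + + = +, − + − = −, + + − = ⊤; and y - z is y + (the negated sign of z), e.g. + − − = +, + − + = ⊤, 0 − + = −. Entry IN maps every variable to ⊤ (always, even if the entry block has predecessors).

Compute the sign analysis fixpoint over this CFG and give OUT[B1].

Answer: {a: +, b: ⊤, c: ⊤, d: ⊤, e: ⊤, f: ⊤}

Working:
Converged values:
  B0:   IN=(all ⊤)   OUT=(all ⊤)
  B1:   IN=(all ⊤)   OUT={a:+; rest ⊤}
  B2:   IN={a:+; rest ⊤}   OUT={a:+; rest ⊤}
  B3:   IN={a:+; rest ⊤}   OUT=(all ⊤)
  B4:   IN=(all ⊤)   OUT=(all ⊤)

Merge at B1: IN[B1] = OUT[B0] = {a: ⊤, b: ⊤, c: ⊤, d: ⊤, e: ⊤, f: ⊤}
Applying B1's transfer function to that IN value gives OUT[B1] (row B1 above).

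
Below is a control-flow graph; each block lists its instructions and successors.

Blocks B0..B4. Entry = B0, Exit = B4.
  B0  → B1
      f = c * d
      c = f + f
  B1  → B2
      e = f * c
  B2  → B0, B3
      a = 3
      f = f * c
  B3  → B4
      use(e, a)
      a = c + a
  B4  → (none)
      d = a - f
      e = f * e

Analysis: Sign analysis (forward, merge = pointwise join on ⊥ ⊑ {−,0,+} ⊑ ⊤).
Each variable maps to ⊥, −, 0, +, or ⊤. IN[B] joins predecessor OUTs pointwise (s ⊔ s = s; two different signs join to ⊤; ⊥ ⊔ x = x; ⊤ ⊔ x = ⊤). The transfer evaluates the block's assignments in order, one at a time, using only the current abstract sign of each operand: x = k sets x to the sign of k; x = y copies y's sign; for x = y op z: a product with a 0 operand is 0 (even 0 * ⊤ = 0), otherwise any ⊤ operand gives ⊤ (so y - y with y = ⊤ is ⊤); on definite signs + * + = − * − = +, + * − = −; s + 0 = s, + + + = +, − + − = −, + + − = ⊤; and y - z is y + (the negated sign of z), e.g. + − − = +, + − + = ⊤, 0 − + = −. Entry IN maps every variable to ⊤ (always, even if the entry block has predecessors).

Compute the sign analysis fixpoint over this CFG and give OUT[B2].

Converged values:
  B0:  IN=(all ⊤)  OUT=(all ⊤)
  B1:  IN=(all ⊤)  OUT=(all ⊤)
  B2:  IN=(all ⊤)  OUT={a:+; rest ⊤}
  B3:  IN={a:+; rest ⊤}  OUT=(all ⊤)
  B4:  IN=(all ⊤)  OUT=(all ⊤)

Merge at B2: IN[B2] = OUT[B1] = {a: ⊤, b: ⊤, c: ⊤, d: ⊤, e: ⊤, f: ⊤}
Applying B2's transfer function to that IN value gives OUT[B2] (row B2 above).

Answer: {a: +, b: ⊤, c: ⊤, d: ⊤, e: ⊤, f: ⊤}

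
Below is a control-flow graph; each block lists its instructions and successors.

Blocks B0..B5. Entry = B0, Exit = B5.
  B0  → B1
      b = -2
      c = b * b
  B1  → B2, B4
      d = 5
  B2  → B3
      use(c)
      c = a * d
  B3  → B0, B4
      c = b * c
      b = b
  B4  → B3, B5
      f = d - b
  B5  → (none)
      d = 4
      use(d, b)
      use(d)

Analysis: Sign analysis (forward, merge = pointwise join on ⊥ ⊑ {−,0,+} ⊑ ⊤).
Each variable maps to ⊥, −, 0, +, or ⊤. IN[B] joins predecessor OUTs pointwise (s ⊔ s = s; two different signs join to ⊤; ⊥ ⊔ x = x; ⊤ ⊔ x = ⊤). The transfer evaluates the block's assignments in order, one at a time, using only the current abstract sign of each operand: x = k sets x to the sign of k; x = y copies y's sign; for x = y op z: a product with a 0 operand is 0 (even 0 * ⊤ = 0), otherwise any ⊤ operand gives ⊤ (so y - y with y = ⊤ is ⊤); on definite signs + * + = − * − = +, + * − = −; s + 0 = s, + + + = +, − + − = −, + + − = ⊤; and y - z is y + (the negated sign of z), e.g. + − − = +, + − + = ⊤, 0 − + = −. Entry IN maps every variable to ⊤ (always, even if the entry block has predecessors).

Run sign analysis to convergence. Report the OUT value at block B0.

Per-block solution:
  B0:   IN=(all ⊤)   OUT={b:-, c:+; rest ⊤}
  B1:   IN={b:-, c:+; rest ⊤}   OUT={b:-, c:+, d:+; rest ⊤}
  B2:   IN={b:-, c:+, d:+; rest ⊤}   OUT={b:-, d:+; rest ⊤}
  B3:   IN={b:-, d:+; rest ⊤}   OUT={b:-, d:+; rest ⊤}
  B4:   IN={b:-, d:+; rest ⊤}   OUT={b:-, d:+, f:+; rest ⊤}
  B5:   IN={b:-, d:+, f:+; rest ⊤}   OUT={b:-, d:+, f:+; rest ⊤}

Merge at B0 (entry node, so the boundary value (all ⊤) is joined with the incoming edge(s)): IN[B0] = (all ⊤) ⊔ OUT[B3] = {a: ⊤, b: ⊤, c: ⊤, d: ⊤, e: ⊤, f: ⊤}
Applying B0's transfer function to that IN value gives OUT[B0] (row B0 above).

Answer: {a: ⊤, b: -, c: +, d: ⊤, e: ⊤, f: ⊤}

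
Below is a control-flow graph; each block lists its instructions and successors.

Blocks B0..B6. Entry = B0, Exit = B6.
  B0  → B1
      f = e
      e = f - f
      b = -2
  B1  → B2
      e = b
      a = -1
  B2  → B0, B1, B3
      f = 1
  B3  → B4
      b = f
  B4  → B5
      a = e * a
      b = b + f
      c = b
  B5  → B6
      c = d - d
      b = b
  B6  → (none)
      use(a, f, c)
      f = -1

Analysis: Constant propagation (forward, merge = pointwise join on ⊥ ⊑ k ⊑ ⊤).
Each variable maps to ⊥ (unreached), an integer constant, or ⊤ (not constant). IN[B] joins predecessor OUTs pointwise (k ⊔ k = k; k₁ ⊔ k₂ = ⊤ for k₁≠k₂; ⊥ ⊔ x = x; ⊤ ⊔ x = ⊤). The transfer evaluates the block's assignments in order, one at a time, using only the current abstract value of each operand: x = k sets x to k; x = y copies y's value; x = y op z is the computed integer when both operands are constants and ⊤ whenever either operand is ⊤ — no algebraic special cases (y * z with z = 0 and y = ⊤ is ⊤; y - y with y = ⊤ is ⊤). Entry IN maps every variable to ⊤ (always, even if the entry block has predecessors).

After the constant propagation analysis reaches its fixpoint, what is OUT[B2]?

Answer: {a: -1, b: -2, c: ⊤, d: ⊤, e: -2, f: 1}

Derivation:
Fixpoint table:
  B0: | IN=(all ⊤) | OUT={b:-2; rest ⊤}
  B1: | IN={b:-2; rest ⊤} | OUT={a:-1, b:-2, e:-2; rest ⊤}
  B2: | IN={a:-1, b:-2, e:-2; rest ⊤} | OUT={a:-1, b:-2, e:-2, f:1; rest ⊤}
  B3: | IN={a:-1, b:-2, e:-2, f:1; rest ⊤} | OUT={a:-1, b:1, e:-2, f:1; rest ⊤}
  B4: | IN={a:-1, b:1, e:-2, f:1; rest ⊤} | OUT={a:2, b:2, c:2, e:-2, f:1; rest ⊤}
  B5: | IN={a:2, b:2, c:2, e:-2, f:1; rest ⊤} | OUT={a:2, b:2, e:-2, f:1; rest ⊤}
  B6: | IN={a:2, b:2, e:-2, f:1; rest ⊤} | OUT={a:2, b:2, e:-2, f:-1; rest ⊤}

Merge at B2: IN[B2] = OUT[B1] = {a: -1, b: -2, c: ⊤, d: ⊤, e: -2, f: ⊤}
Applying B2's transfer function to that IN value gives OUT[B2] (row B2 above).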